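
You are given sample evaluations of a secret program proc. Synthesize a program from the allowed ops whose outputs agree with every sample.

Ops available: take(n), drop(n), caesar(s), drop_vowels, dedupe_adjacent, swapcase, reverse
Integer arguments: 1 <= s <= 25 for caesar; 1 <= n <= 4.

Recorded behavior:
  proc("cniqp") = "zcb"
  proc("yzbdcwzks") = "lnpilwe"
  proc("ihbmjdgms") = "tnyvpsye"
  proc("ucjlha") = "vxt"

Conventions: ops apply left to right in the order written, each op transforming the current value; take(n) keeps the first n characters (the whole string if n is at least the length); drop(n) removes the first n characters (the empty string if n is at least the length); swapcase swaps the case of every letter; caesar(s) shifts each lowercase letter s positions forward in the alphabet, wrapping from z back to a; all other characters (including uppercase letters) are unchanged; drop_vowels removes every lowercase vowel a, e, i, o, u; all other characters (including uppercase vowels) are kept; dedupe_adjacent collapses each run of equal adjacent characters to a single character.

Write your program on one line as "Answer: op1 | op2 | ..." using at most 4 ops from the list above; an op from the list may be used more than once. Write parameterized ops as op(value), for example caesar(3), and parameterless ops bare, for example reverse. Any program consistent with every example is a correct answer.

drop_vowels | caesar(6) | drop_vowels | caesar(6)

Check, running the answer program on each example:
  "cniqp" -> "cnqp" -> "itwv" -> "twv" -> "zcb"
  "yzbdcwzks" -> "yzbdcwzks" -> "efhjicfqy" -> "fhjcfqy" -> "lnpilwe"
  "ihbmjdgms" -> "hbmjdgms" -> "nhspjmsy" -> "nhspjmsy" -> "tnyvpsye"
  "ucjlha" -> "cjlh" -> "iprn" -> "prn" -> "vxt"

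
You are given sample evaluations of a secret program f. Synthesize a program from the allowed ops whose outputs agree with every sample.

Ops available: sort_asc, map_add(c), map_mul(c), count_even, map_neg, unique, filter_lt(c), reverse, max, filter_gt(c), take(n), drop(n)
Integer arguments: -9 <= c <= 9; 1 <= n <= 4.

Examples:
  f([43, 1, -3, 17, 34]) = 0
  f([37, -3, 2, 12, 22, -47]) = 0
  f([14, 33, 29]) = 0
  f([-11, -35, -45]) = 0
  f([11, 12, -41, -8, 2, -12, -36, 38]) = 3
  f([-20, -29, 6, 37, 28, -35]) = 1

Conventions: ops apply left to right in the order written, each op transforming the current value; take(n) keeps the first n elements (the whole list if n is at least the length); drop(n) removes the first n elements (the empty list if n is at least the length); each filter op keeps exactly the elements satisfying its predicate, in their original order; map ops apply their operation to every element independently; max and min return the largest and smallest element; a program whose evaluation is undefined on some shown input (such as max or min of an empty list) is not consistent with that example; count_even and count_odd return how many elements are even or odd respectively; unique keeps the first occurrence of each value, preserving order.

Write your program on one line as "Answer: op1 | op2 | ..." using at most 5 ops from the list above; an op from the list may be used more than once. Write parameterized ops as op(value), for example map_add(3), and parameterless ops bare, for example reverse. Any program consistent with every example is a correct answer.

reverse | map_add(6) | filter_lt(2) | count_even

Check, running the answer program on each example:
  [43, 1, -3, 17, 34] -> [34, 17, -3, 1, 43] -> [40, 23, 3, 7, 49] -> [] -> 0
  [37, -3, 2, 12, 22, -47] -> [-47, 22, 12, 2, -3, 37] -> [-41, 28, 18, 8, 3, 43] -> [-41] -> 0
  [14, 33, 29] -> [29, 33, 14] -> [35, 39, 20] -> [] -> 0
  [-11, -35, -45] -> [-45, -35, -11] -> [-39, -29, -5] -> [-39, -29, -5] -> 0
  [11, 12, -41, -8, 2, -12, -36, 38] -> [38, -36, -12, 2, -8, -41, 12, 11] -> [44, -30, -6, 8, -2, -35, 18, 17] -> [-30, -6, -2, -35] -> 3
  [-20, -29, 6, 37, 28, -35] -> [-35, 28, 37, 6, -29, -20] -> [-29, 34, 43, 12, -23, -14] -> [-29, -23, -14] -> 1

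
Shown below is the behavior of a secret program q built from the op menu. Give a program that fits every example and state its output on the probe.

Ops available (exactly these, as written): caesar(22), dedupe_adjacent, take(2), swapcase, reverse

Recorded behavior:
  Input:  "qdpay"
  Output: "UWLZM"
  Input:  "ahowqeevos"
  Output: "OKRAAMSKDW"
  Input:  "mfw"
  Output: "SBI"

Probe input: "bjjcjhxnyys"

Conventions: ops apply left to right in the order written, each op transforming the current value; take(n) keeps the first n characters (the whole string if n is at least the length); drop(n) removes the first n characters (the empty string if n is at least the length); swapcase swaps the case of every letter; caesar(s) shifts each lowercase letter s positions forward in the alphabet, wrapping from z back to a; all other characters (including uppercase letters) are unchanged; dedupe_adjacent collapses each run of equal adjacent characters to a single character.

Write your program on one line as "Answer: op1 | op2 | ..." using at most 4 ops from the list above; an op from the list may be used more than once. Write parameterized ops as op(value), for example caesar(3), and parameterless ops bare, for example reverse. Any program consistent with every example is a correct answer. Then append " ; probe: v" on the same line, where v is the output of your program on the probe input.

caesar(22) | reverse | swapcase ; probe: "OUUJTDFYFFX"

Check, running the answer program on each example:
  "qdpay" -> "mzlwu" -> "uwlzm" -> "UWLZM"
  "ahowqeevos" -> "wdksmaarko" -> "okraamskdw" -> "OKRAAMSKDW"
  "mfw" -> "ibs" -> "sbi" -> "SBI"
  probe: "bjjcjhxnyys" -> "xffyfdtjuuo" -> "ouujtdfyffx" -> "OUUJTDFYFFX"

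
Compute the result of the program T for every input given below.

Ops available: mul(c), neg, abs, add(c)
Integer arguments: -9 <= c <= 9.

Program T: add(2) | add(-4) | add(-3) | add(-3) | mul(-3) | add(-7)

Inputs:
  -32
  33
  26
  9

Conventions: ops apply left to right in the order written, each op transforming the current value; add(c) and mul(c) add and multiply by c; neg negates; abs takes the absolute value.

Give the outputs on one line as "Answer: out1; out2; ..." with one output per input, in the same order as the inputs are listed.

Execution, op by op:
  -32 -> -30 -> -34 -> -37 -> -40 -> 120 -> 113
  33 -> 35 -> 31 -> 28 -> 25 -> -75 -> -82
  26 -> 28 -> 24 -> 21 -> 18 -> -54 -> -61
  9 -> 11 -> 7 -> 4 -> 1 -> -3 -> -10

113; -82; -61; -10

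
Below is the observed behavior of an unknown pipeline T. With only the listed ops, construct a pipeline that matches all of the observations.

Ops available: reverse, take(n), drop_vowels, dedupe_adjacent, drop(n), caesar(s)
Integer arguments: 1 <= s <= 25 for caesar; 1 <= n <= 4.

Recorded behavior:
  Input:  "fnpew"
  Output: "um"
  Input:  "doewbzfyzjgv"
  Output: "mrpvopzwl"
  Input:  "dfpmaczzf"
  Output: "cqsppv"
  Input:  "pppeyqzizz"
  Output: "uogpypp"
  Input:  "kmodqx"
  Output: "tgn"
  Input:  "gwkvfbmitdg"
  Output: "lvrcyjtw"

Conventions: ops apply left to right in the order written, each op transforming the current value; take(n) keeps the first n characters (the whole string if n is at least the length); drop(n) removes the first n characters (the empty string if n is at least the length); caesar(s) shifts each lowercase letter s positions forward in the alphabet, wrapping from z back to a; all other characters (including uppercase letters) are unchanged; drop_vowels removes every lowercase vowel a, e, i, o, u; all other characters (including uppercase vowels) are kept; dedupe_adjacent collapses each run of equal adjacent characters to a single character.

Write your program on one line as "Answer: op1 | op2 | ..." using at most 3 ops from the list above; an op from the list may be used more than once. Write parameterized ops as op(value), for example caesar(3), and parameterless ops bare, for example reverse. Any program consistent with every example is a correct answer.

caesar(6) | drop(3) | caesar(10)

Check, running the answer program on each example:
  "fnpew" -> "ltvkc" -> "kc" -> "um"
  "doewbzfyzjgv" -> "jukchflefpmb" -> "chflefpmb" -> "mrpvopzwl"
  "dfpmaczzf" -> "jlvsgiffl" -> "sgiffl" -> "cqsppv"
  "pppeyqzizz" -> "vvvkewfoff" -> "kewfoff" -> "uogpypp"
  "kmodqx" -> "qsujwd" -> "jwd" -> "tgn"
  "gwkvfbmitdg" -> "mcqblhsozjm" -> "blhsozjm" -> "lvrcyjtw"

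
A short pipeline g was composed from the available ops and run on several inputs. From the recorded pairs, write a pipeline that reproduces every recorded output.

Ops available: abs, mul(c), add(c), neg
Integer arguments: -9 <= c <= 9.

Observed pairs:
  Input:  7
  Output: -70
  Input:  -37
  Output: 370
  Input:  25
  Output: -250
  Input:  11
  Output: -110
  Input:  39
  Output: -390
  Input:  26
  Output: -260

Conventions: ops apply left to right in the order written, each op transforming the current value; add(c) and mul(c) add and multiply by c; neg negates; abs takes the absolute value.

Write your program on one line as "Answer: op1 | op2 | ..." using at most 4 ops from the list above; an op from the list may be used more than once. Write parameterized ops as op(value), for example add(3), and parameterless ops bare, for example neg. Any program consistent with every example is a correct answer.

mul(2) | neg | mul(5)

Check, running the answer program on each example:
  7 -> 14 -> -14 -> -70
  -37 -> -74 -> 74 -> 370
  25 -> 50 -> -50 -> -250
  11 -> 22 -> -22 -> -110
  39 -> 78 -> -78 -> -390
  26 -> 52 -> -52 -> -260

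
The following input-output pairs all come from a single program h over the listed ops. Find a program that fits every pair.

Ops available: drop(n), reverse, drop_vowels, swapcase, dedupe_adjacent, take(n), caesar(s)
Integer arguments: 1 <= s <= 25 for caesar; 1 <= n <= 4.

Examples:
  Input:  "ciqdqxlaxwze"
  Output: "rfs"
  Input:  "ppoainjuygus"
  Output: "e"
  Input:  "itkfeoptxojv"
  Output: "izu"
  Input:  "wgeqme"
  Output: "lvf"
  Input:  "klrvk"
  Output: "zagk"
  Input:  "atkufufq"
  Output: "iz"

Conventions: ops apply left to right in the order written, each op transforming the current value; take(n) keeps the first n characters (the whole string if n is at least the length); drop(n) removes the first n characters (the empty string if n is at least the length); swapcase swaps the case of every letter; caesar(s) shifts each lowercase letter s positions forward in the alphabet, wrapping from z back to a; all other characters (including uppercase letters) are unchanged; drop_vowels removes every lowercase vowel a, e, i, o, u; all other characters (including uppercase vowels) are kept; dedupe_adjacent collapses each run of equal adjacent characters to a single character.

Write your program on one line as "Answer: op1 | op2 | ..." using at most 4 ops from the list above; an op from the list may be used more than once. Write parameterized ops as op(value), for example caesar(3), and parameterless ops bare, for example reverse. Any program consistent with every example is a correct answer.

take(4) | drop_vowels | dedupe_adjacent | caesar(15)

Check, running the answer program on each example:
  "ciqdqxlaxwze" -> "ciqd" -> "cqd" -> "cqd" -> "rfs"
  "ppoainjuygus" -> "ppoa" -> "pp" -> "p" -> "e"
  "itkfeoptxojv" -> "itkf" -> "tkf" -> "tkf" -> "izu"
  "wgeqme" -> "wgeq" -> "wgq" -> "wgq" -> "lvf"
  "klrvk" -> "klrv" -> "klrv" -> "klrv" -> "zagk"
  "atkufufq" -> "atku" -> "tk" -> "tk" -> "iz"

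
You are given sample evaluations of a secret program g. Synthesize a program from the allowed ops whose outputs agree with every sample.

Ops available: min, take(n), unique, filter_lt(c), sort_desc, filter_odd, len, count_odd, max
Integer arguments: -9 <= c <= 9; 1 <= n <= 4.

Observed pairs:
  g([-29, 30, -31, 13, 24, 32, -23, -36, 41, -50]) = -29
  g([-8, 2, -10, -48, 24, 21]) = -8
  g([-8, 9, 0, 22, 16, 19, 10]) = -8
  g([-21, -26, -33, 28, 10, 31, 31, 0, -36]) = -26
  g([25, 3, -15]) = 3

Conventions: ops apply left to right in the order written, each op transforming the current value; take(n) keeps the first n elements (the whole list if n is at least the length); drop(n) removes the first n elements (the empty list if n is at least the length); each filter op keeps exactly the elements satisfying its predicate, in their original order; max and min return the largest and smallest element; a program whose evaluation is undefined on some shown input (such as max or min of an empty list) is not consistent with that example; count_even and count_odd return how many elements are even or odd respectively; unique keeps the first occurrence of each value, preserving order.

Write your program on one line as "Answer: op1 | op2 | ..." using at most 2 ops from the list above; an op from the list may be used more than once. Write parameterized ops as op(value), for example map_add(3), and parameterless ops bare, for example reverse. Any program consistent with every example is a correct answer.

take(2) | min

Check, running the answer program on each example:
  [-29, 30, -31, 13, 24, 32, -23, -36, 41, -50] -> [-29, 30] -> -29
  [-8, 2, -10, -48, 24, 21] -> [-8, 2] -> -8
  [-8, 9, 0, 22, 16, 19, 10] -> [-8, 9] -> -8
  [-21, -26, -33, 28, 10, 31, 31, 0, -36] -> [-21, -26] -> -26
  [25, 3, -15] -> [25, 3] -> 3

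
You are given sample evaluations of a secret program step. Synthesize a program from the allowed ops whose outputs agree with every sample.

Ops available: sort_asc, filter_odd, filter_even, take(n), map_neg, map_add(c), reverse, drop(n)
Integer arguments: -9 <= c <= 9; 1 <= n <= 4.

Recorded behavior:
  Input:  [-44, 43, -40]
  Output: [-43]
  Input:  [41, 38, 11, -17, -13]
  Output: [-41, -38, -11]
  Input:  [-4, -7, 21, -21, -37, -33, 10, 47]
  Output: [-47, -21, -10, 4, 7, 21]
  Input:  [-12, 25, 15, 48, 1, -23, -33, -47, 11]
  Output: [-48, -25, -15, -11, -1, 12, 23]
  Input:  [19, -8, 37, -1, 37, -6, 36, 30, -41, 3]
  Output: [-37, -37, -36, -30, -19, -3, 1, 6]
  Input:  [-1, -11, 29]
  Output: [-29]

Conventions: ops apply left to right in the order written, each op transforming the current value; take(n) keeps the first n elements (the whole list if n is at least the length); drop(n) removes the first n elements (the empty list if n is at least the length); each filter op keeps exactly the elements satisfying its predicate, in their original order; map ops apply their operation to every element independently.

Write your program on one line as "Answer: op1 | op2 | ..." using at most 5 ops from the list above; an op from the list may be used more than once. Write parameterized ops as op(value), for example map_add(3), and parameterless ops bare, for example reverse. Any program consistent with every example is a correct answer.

map_neg | sort_asc | reverse | drop(2) | reverse

Check, running the answer program on each example:
  [-44, 43, -40] -> [44, -43, 40] -> [-43, 40, 44] -> [44, 40, -43] -> [-43] -> [-43]
  [41, 38, 11, -17, -13] -> [-41, -38, -11, 17, 13] -> [-41, -38, -11, 13, 17] -> [17, 13, -11, -38, -41] -> [-11, -38, -41] -> [-41, -38, -11]
  [-4, -7, 21, -21, -37, -33, 10, 47] -> [4, 7, -21, 21, 37, 33, -10, -47] -> [-47, -21, -10, 4, 7, 21, 33, 37] -> [37, 33, 21, 7, 4, -10, -21, -47] -> [21, 7, 4, -10, -21, -47] -> [-47, -21, -10, 4, 7, 21]
  [-12, 25, 15, 48, 1, -23, -33, -47, 11] -> [12, -25, -15, -48, -1, 23, 33, 47, -11] -> [-48, -25, -15, -11, -1, 12, 23, 33, 47] -> [47, 33, 23, 12, -1, -11, -15, -25, -48] -> [23, 12, -1, -11, -15, -25, -48] -> [-48, -25, -15, -11, -1, 12, 23]
  [19, -8, 37, -1, 37, -6, 36, 30, -41, 3] -> [-19, 8, -37, 1, -37, 6, -36, -30, 41, -3] -> [-37, -37, -36, -30, -19, -3, 1, 6, 8, 41] -> [41, 8, 6, 1, -3, -19, -30, -36, -37, -37] -> [6, 1, -3, -19, -30, -36, -37, -37] -> [-37, -37, -36, -30, -19, -3, 1, 6]
  [-1, -11, 29] -> [1, 11, -29] -> [-29, 1, 11] -> [11, 1, -29] -> [-29] -> [-29]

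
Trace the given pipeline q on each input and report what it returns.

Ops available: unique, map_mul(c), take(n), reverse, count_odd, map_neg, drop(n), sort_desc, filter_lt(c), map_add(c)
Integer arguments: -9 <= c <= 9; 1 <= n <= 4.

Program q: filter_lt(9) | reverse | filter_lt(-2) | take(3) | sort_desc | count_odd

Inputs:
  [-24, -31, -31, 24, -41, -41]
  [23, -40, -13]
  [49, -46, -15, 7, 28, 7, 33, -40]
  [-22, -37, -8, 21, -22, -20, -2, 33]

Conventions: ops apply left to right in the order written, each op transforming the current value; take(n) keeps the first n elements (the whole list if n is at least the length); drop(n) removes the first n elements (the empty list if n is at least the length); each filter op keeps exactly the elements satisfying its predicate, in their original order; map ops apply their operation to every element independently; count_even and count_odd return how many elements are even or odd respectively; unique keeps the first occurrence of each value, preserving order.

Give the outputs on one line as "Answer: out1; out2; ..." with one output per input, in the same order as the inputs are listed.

Execution, op by op:
  [-24, -31, -31, 24, -41, -41] -> [-24, -31, -31, -41, -41] -> [-41, -41, -31, -31, -24] -> [-41, -41, -31, -31, -24] -> [-41, -41, -31] -> [-31, -41, -41] -> 3
  [23, -40, -13] -> [-40, -13] -> [-13, -40] -> [-13, -40] -> [-13, -40] -> [-13, -40] -> 1
  [49, -46, -15, 7, 28, 7, 33, -40] -> [-46, -15, 7, 7, -40] -> [-40, 7, 7, -15, -46] -> [-40, -15, -46] -> [-40, -15, -46] -> [-15, -40, -46] -> 1
  [-22, -37, -8, 21, -22, -20, -2, 33] -> [-22, -37, -8, -22, -20, -2] -> [-2, -20, -22, -8, -37, -22] -> [-20, -22, -8, -37, -22] -> [-20, -22, -8] -> [-8, -20, -22] -> 0

3; 1; 1; 0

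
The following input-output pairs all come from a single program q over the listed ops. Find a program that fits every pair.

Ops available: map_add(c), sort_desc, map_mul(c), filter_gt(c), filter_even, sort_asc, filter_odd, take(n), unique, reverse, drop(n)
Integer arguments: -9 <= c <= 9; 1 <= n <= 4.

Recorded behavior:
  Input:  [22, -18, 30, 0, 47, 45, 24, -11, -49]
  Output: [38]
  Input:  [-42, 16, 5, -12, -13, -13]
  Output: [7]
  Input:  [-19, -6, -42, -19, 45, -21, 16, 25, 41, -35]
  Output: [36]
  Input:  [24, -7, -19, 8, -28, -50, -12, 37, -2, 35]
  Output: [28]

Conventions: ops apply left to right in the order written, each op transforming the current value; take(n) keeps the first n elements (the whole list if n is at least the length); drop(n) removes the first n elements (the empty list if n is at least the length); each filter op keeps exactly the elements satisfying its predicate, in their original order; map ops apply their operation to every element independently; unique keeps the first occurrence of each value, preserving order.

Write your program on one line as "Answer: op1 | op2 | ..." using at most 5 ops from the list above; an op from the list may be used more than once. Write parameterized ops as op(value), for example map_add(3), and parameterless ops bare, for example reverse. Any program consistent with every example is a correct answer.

reverse | sort_desc | unique | take(1) | map_add(-9)

Check, running the answer program on each example:
  [22, -18, 30, 0, 47, 45, 24, -11, -49] -> [-49, -11, 24, 45, 47, 0, 30, -18, 22] -> [47, 45, 30, 24, 22, 0, -11, -18, -49] -> [47, 45, 30, 24, 22, 0, -11, -18, -49] -> [47] -> [38]
  [-42, 16, 5, -12, -13, -13] -> [-13, -13, -12, 5, 16, -42] -> [16, 5, -12, -13, -13, -42] -> [16, 5, -12, -13, -42] -> [16] -> [7]
  [-19, -6, -42, -19, 45, -21, 16, 25, 41, -35] -> [-35, 41, 25, 16, -21, 45, -19, -42, -6, -19] -> [45, 41, 25, 16, -6, -19, -19, -21, -35, -42] -> [45, 41, 25, 16, -6, -19, -21, -35, -42] -> [45] -> [36]
  [24, -7, -19, 8, -28, -50, -12, 37, -2, 35] -> [35, -2, 37, -12, -50, -28, 8, -19, -7, 24] -> [37, 35, 24, 8, -2, -7, -12, -19, -28, -50] -> [37, 35, 24, 8, -2, -7, -12, -19, -28, -50] -> [37] -> [28]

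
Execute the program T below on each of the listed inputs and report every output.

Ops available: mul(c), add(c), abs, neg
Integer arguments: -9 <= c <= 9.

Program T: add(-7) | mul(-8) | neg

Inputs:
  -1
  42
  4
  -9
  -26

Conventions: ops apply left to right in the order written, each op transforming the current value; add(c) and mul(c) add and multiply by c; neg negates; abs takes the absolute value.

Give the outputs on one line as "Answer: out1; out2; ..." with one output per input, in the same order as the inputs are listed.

-64; 280; -24; -128; -264

Execution, op by op:
  -1 -> -8 -> 64 -> -64
  42 -> 35 -> -280 -> 280
  4 -> -3 -> 24 -> -24
  -9 -> -16 -> 128 -> -128
  -26 -> -33 -> 264 -> -264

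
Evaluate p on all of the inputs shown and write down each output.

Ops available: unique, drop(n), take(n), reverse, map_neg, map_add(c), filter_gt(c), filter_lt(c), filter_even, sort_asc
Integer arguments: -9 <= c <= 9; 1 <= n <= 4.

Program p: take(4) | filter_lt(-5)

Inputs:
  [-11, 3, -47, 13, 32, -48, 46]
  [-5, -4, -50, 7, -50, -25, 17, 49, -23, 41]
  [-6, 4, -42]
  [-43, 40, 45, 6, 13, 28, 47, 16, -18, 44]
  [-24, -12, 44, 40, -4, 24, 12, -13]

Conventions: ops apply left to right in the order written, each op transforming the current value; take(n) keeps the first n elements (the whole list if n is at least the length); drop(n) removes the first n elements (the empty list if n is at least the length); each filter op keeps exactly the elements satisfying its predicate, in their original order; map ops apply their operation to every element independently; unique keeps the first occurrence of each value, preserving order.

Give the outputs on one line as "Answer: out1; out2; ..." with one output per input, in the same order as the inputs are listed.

Execution, op by op:
  [-11, 3, -47, 13, 32, -48, 46] -> [-11, 3, -47, 13] -> [-11, -47]
  [-5, -4, -50, 7, -50, -25, 17, 49, -23, 41] -> [-5, -4, -50, 7] -> [-50]
  [-6, 4, -42] -> [-6, 4, -42] -> [-6, -42]
  [-43, 40, 45, 6, 13, 28, 47, 16, -18, 44] -> [-43, 40, 45, 6] -> [-43]
  [-24, -12, 44, 40, -4, 24, 12, -13] -> [-24, -12, 44, 40] -> [-24, -12]

[-11, -47]; [-50]; [-6, -42]; [-43]; [-24, -12]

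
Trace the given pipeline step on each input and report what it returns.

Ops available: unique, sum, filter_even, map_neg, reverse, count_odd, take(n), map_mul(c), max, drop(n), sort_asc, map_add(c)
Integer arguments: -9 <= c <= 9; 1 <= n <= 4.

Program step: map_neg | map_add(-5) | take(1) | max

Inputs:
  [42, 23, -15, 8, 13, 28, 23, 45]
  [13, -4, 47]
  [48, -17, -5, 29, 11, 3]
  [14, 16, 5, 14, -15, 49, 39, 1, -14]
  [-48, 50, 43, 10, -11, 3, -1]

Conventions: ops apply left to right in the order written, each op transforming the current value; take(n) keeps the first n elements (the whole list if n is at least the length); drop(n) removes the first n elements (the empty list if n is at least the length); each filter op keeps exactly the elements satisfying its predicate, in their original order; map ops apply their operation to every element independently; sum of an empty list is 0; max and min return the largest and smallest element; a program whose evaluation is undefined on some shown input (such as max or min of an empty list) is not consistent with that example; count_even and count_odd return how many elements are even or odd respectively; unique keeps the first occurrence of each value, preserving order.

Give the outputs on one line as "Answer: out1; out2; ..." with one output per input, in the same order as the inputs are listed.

-47; -18; -53; -19; 43

Execution, op by op:
  [42, 23, -15, 8, 13, 28, 23, 45] -> [-42, -23, 15, -8, -13, -28, -23, -45] -> [-47, -28, 10, -13, -18, -33, -28, -50] -> [-47] -> -47
  [13, -4, 47] -> [-13, 4, -47] -> [-18, -1, -52] -> [-18] -> -18
  [48, -17, -5, 29, 11, 3] -> [-48, 17, 5, -29, -11, -3] -> [-53, 12, 0, -34, -16, -8] -> [-53] -> -53
  [14, 16, 5, 14, -15, 49, 39, 1, -14] -> [-14, -16, -5, -14, 15, -49, -39, -1, 14] -> [-19, -21, -10, -19, 10, -54, -44, -6, 9] -> [-19] -> -19
  [-48, 50, 43, 10, -11, 3, -1] -> [48, -50, -43, -10, 11, -3, 1] -> [43, -55, -48, -15, 6, -8, -4] -> [43] -> 43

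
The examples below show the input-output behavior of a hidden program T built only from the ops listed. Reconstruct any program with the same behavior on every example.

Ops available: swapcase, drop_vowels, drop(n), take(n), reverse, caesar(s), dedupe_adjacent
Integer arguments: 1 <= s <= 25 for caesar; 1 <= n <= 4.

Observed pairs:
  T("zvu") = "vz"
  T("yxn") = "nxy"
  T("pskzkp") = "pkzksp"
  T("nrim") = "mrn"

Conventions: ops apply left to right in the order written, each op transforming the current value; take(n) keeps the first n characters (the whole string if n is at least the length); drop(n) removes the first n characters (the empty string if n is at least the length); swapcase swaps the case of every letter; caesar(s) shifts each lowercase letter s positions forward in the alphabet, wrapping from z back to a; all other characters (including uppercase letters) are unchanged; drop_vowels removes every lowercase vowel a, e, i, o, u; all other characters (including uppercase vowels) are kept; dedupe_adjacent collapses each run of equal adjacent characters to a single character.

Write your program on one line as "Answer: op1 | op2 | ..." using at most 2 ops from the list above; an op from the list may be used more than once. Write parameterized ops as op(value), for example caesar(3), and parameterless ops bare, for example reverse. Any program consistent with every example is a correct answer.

drop_vowels | reverse

Check, running the answer program on each example:
  "zvu" -> "zv" -> "vz"
  "yxn" -> "yxn" -> "nxy"
  "pskzkp" -> "pskzkp" -> "pkzksp"
  "nrim" -> "nrm" -> "mrn"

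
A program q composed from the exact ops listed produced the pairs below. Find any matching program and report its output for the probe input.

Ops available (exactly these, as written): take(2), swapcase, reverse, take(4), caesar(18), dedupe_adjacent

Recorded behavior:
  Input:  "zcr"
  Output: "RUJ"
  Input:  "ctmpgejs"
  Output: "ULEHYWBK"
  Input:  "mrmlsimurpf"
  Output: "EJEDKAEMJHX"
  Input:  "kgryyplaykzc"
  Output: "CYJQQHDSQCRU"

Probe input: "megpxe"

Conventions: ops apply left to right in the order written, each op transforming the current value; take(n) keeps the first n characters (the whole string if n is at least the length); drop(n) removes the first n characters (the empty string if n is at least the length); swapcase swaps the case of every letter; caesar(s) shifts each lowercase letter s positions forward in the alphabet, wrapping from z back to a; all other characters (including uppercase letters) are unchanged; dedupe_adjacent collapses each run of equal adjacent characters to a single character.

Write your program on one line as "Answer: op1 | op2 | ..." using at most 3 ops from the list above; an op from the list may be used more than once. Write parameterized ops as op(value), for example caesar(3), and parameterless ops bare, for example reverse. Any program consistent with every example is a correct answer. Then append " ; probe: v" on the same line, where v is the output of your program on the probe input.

caesar(18) | swapcase ; probe: "EWYHPW"

Check, running the answer program on each example:
  "zcr" -> "ruj" -> "RUJ"
  "ctmpgejs" -> "ulehywbk" -> "ULEHYWBK"
  "mrmlsimurpf" -> "ejedkaemjhx" -> "EJEDKAEMJHX"
  "kgryyplaykzc" -> "cyjqqhdsqcru" -> "CYJQQHDSQCRU"
  probe: "megpxe" -> "ewyhpw" -> "EWYHPW"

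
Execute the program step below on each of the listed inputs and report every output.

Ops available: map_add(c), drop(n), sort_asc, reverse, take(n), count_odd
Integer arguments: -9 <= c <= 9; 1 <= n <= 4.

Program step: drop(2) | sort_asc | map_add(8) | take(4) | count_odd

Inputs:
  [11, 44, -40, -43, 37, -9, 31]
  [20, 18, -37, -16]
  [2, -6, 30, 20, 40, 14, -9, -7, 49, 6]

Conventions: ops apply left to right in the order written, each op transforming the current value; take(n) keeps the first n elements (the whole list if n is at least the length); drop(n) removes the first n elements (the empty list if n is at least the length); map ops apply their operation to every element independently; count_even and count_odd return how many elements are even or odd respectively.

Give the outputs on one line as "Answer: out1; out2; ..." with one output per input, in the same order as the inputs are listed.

3; 1; 2

Execution, op by op:
  [11, 44, -40, -43, 37, -9, 31] -> [-40, -43, 37, -9, 31] -> [-43, -40, -9, 31, 37] -> [-35, -32, -1, 39, 45] -> [-35, -32, -1, 39] -> 3
  [20, 18, -37, -16] -> [-37, -16] -> [-37, -16] -> [-29, -8] -> [-29, -8] -> 1
  [2, -6, 30, 20, 40, 14, -9, -7, 49, 6] -> [30, 20, 40, 14, -9, -7, 49, 6] -> [-9, -7, 6, 14, 20, 30, 40, 49] -> [-1, 1, 14, 22, 28, 38, 48, 57] -> [-1, 1, 14, 22] -> 2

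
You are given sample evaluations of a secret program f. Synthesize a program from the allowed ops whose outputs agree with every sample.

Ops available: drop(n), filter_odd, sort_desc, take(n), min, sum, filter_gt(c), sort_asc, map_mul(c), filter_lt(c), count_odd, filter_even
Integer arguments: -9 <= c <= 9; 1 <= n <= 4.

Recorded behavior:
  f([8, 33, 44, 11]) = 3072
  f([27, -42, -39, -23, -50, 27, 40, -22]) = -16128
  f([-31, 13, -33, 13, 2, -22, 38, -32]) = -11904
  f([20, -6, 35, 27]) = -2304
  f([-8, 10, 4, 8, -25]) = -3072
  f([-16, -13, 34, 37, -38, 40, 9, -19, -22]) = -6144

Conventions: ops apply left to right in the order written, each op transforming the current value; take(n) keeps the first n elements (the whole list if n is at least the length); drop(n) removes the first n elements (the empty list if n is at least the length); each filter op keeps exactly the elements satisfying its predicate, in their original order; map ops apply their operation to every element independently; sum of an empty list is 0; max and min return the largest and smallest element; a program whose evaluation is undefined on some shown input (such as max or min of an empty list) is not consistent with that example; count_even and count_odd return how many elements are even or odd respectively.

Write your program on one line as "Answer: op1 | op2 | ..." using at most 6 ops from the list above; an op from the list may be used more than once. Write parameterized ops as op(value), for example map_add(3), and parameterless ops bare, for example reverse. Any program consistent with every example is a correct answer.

map_mul(8) | take(2) | map_mul(6) | map_mul(8) | min

Check, running the answer program on each example:
  [8, 33, 44, 11] -> [64, 264, 352, 88] -> [64, 264] -> [384, 1584] -> [3072, 12672] -> 3072
  [27, -42, -39, -23, -50, 27, 40, -22] -> [216, -336, -312, -184, -400, 216, 320, -176] -> [216, -336] -> [1296, -2016] -> [10368, -16128] -> -16128
  [-31, 13, -33, 13, 2, -22, 38, -32] -> [-248, 104, -264, 104, 16, -176, 304, -256] -> [-248, 104] -> [-1488, 624] -> [-11904, 4992] -> -11904
  [20, -6, 35, 27] -> [160, -48, 280, 216] -> [160, -48] -> [960, -288] -> [7680, -2304] -> -2304
  [-8, 10, 4, 8, -25] -> [-64, 80, 32, 64, -200] -> [-64, 80] -> [-384, 480] -> [-3072, 3840] -> -3072
  [-16, -13, 34, 37, -38, 40, 9, -19, -22] -> [-128, -104, 272, 296, -304, 320, 72, -152, -176] -> [-128, -104] -> [-768, -624] -> [-6144, -4992] -> -6144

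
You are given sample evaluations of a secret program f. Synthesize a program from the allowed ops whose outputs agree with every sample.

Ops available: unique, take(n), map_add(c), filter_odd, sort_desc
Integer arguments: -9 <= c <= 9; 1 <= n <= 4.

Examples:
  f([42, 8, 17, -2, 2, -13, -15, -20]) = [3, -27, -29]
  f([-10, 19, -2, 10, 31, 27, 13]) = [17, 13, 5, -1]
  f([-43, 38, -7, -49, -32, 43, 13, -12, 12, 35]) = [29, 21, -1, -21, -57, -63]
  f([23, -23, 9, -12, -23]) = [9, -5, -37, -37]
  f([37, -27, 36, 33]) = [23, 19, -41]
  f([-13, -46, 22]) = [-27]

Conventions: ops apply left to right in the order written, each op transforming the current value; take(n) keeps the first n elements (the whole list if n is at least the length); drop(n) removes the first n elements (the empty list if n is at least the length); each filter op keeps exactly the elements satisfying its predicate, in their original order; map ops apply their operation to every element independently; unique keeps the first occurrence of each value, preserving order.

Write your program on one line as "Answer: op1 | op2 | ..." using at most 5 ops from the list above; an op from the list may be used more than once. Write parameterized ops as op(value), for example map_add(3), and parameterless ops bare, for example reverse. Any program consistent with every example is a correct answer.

filter_odd | map_add(-9) | sort_desc | map_add(-5)

Check, running the answer program on each example:
  [42, 8, 17, -2, 2, -13, -15, -20] -> [17, -13, -15] -> [8, -22, -24] -> [8, -22, -24] -> [3, -27, -29]
  [-10, 19, -2, 10, 31, 27, 13] -> [19, 31, 27, 13] -> [10, 22, 18, 4] -> [22, 18, 10, 4] -> [17, 13, 5, -1]
  [-43, 38, -7, -49, -32, 43, 13, -12, 12, 35] -> [-43, -7, -49, 43, 13, 35] -> [-52, -16, -58, 34, 4, 26] -> [34, 26, 4, -16, -52, -58] -> [29, 21, -1, -21, -57, -63]
  [23, -23, 9, -12, -23] -> [23, -23, 9, -23] -> [14, -32, 0, -32] -> [14, 0, -32, -32] -> [9, -5, -37, -37]
  [37, -27, 36, 33] -> [37, -27, 33] -> [28, -36, 24] -> [28, 24, -36] -> [23, 19, -41]
  [-13, -46, 22] -> [-13] -> [-22] -> [-22] -> [-27]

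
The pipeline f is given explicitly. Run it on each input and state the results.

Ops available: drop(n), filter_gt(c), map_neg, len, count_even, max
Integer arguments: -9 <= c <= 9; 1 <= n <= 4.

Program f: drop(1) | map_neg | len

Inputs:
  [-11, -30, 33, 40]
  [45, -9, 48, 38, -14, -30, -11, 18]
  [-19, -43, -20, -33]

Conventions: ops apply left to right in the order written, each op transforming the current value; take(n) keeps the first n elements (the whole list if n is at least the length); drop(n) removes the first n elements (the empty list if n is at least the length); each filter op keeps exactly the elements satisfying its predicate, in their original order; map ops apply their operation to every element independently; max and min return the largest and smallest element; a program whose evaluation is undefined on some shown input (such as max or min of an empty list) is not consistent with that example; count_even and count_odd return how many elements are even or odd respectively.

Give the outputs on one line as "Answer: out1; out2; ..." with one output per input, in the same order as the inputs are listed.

3; 7; 3

Execution, op by op:
  [-11, -30, 33, 40] -> [-30, 33, 40] -> [30, -33, -40] -> 3
  [45, -9, 48, 38, -14, -30, -11, 18] -> [-9, 48, 38, -14, -30, -11, 18] -> [9, -48, -38, 14, 30, 11, -18] -> 7
  [-19, -43, -20, -33] -> [-43, -20, -33] -> [43, 20, 33] -> 3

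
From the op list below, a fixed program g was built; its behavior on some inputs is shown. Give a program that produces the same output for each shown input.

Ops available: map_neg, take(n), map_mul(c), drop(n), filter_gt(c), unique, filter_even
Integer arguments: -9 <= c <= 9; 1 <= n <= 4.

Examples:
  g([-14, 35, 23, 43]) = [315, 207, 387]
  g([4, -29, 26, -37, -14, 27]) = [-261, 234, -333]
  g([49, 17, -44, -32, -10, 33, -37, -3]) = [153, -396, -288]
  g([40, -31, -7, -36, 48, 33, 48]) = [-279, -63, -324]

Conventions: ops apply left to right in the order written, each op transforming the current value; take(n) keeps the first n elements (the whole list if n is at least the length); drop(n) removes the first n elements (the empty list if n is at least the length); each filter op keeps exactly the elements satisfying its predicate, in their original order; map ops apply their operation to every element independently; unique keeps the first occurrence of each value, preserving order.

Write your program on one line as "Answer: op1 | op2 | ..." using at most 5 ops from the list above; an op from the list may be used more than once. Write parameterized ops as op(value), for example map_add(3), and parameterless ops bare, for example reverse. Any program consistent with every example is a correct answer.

map_neg | drop(1) | take(3) | map_mul(9) | map_neg

Check, running the answer program on each example:
  [-14, 35, 23, 43] -> [14, -35, -23, -43] -> [-35, -23, -43] -> [-35, -23, -43] -> [-315, -207, -387] -> [315, 207, 387]
  [4, -29, 26, -37, -14, 27] -> [-4, 29, -26, 37, 14, -27] -> [29, -26, 37, 14, -27] -> [29, -26, 37] -> [261, -234, 333] -> [-261, 234, -333]
  [49, 17, -44, -32, -10, 33, -37, -3] -> [-49, -17, 44, 32, 10, -33, 37, 3] -> [-17, 44, 32, 10, -33, 37, 3] -> [-17, 44, 32] -> [-153, 396, 288] -> [153, -396, -288]
  [40, -31, -7, -36, 48, 33, 48] -> [-40, 31, 7, 36, -48, -33, -48] -> [31, 7, 36, -48, -33, -48] -> [31, 7, 36] -> [279, 63, 324] -> [-279, -63, -324]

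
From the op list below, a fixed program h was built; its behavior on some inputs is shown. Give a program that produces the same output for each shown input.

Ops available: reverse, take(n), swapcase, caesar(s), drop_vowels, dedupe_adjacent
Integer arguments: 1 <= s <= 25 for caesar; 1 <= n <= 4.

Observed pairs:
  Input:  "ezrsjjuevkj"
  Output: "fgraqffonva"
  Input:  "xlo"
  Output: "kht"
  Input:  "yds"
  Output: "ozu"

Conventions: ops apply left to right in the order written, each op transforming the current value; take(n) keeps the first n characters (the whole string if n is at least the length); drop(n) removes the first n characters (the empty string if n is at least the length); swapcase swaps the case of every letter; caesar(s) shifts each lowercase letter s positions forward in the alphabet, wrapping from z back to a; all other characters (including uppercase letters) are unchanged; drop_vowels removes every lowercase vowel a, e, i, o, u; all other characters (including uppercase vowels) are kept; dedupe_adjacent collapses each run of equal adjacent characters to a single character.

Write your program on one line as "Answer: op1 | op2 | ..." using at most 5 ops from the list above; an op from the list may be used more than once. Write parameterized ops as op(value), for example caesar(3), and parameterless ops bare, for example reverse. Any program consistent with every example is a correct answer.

caesar(20) | caesar(12) | reverse | caesar(16)

Check, running the answer program on each example:
  "ezrsjjuevkj" -> "ytlmddoyped" -> "kfxyppakbqp" -> "pqbkappyxfk" -> "fgraqffonva"
  "xlo" -> "rfi" -> "dru" -> "urd" -> "kht"
  "yds" -> "sxm" -> "ejy" -> "yje" -> "ozu"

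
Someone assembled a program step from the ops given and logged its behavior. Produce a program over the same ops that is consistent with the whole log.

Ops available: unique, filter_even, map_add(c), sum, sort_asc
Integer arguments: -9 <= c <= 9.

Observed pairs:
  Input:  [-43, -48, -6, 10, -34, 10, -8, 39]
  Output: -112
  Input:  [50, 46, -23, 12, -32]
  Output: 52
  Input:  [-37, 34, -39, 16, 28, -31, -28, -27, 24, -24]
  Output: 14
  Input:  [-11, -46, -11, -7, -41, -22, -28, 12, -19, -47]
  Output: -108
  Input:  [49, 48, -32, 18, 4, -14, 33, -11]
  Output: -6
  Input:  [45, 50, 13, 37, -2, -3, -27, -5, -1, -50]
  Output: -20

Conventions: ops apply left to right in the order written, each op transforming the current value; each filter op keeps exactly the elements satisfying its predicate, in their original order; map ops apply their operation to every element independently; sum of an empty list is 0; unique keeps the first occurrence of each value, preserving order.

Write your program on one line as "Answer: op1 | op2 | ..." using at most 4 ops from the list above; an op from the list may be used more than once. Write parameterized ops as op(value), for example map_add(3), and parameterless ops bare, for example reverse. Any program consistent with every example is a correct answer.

map_add(-6) | filter_even | sum

Check, running the answer program on each example:
  [-43, -48, -6, 10, -34, 10, -8, 39] -> [-49, -54, -12, 4, -40, 4, -14, 33] -> [-54, -12, 4, -40, 4, -14] -> -112
  [50, 46, -23, 12, -32] -> [44, 40, -29, 6, -38] -> [44, 40, 6, -38] -> 52
  [-37, 34, -39, 16, 28, -31, -28, -27, 24, -24] -> [-43, 28, -45, 10, 22, -37, -34, -33, 18, -30] -> [28, 10, 22, -34, 18, -30] -> 14
  [-11, -46, -11, -7, -41, -22, -28, 12, -19, -47] -> [-17, -52, -17, -13, -47, -28, -34, 6, -25, -53] -> [-52, -28, -34, 6] -> -108
  [49, 48, -32, 18, 4, -14, 33, -11] -> [43, 42, -38, 12, -2, -20, 27, -17] -> [42, -38, 12, -2, -20] -> -6
  [45, 50, 13, 37, -2, -3, -27, -5, -1, -50] -> [39, 44, 7, 31, -8, -9, -33, -11, -7, -56] -> [44, -8, -56] -> -20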